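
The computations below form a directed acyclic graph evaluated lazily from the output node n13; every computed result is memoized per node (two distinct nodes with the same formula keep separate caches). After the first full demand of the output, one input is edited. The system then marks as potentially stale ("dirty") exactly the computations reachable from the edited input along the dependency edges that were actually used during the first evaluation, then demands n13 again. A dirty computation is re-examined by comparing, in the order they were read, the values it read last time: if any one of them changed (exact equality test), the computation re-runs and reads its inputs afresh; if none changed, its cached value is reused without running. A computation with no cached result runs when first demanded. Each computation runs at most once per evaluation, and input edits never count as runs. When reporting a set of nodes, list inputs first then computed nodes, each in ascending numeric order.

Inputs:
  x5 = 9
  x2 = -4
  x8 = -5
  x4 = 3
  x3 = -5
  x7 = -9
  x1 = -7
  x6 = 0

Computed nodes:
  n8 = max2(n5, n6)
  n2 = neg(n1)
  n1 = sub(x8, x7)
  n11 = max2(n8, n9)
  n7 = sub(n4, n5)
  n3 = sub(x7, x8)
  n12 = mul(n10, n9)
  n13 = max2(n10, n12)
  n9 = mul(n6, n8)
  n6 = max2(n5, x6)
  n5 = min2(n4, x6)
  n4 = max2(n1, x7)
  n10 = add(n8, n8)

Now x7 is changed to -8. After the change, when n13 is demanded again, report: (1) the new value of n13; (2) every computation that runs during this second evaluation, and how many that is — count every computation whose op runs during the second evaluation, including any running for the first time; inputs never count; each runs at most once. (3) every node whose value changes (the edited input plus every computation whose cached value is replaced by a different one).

Demanding n13 again yields 0.
3 computations run: n1, n4, n5.
The nodes whose values change: x7, n1, n4.
Note the absorption at n5: it re-runs yet its value is the same, leaving the output's value untouched.

First demand of the output computes:
  n1 = sub(-5, -9) = 4
  n4 = max2(4, -9) = 4
  n5 = min2(4, 0) = 0
  n6 = max2(0, 0) = 0
  n8 = max2(0, 0) = 0
  n9 = mul(0, 0) = 0
  n10 = add(0, 0) = 0
  n12 = mul(0, 0) = 0
  n13 = max2(0, 0) = 0

After the edit, cleaning proceeds:
  n1: a read changed (x7 -9->-8) — executes, giving 3.
  n4: a read changed (n1 4->3; x7 -9->-8) — executes, giving 3.
  n5: a read changed (n4 4->3) — executes, giving 0 — identical to its old value.
  n6: dirty, but its reads are unchanged (n5 unchanged, x6 unchanged); cached 0 stands.
  n8: dirty, but its reads are unchanged (n5 unchanged, n6 unchanged); cached 0 stands.
  n9: dirty, but its reads are unchanged (n6 unchanged, n8 unchanged); cached 0 stands.
  n10: dirty, but its reads are unchanged (n8 unchanged, n8 unchanged); cached 0 stands.
  n12: dirty, but its reads are unchanged (n10 unchanged, n9 unchanged); cached 0 stands.
  n13: dirty, but its reads are unchanged (n10 unchanged, n12 unchanged); cached 0 stands.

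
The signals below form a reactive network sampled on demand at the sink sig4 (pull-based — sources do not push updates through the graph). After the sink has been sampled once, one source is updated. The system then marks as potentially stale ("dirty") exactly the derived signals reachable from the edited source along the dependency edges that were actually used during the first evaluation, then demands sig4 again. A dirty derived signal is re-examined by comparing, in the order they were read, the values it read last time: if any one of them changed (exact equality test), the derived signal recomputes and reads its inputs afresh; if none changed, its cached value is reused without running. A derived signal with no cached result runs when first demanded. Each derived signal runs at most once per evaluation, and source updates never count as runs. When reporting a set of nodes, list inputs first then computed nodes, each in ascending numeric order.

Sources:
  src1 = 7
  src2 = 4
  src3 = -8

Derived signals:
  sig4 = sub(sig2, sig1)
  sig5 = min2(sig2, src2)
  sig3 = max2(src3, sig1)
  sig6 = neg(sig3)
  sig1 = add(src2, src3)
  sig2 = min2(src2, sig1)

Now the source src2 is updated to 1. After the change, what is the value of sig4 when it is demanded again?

Initial pass — values computed on the first demand:
  sig1 = add(4, -8) = -4
  sig2 = min2(4, -4) = -4
  sig4 = sub(-4, -4) = 0

Second demand — change propagation:
  sig1: re-runs because src2 4->1; new result -7.
  sig2: re-runs because src2 4->1; sig1 -4->-7; new result -7.
  sig4: re-runs because sig2 -4->-7; sig1 -4->-7; new result 0 (unchanged).

sig4 now evaluates to 0.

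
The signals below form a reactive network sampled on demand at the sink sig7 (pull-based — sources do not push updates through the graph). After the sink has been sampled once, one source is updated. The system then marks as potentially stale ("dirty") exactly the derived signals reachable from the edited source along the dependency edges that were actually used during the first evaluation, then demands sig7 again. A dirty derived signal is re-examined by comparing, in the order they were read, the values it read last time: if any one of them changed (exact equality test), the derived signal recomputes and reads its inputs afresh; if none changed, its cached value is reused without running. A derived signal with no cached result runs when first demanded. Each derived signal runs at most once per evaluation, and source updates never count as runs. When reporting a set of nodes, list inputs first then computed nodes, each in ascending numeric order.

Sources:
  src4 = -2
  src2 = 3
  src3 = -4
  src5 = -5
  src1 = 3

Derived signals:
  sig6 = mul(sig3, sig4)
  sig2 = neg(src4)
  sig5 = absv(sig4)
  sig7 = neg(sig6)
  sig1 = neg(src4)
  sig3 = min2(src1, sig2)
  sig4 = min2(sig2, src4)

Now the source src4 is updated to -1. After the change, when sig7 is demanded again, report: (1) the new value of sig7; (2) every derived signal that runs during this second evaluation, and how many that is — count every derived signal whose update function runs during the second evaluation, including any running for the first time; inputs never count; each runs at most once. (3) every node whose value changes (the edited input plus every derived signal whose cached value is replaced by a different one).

sig7 now evaluates to 1.
Run set: sig2, sig3, sig4, sig6, sig7 (5 run).
Changed values: src4, sig2, sig3, sig4, sig6, sig7.

Initial pass — values computed on the first demand:
  sig2 = neg(-2) = 2
  sig3 = min2(3, 2) = 2
  sig4 = min2(2, -2) = -2
  sig6 = mul(2, -2) = -4
  sig7 = neg(-4) = 4

Second demand — change propagation:
  sig2: re-runs because src4 -2->-1; new result 1.
  sig3: re-runs because sig2 2->1; new result 1.
  sig4: re-runs because sig2 2->1; src4 -2->-1; new result -1.
  sig6: re-runs because sig3 2->1; sig4 -2->-1; new result -1.
  sig7: re-runs because sig6 -4->-1; new result 1.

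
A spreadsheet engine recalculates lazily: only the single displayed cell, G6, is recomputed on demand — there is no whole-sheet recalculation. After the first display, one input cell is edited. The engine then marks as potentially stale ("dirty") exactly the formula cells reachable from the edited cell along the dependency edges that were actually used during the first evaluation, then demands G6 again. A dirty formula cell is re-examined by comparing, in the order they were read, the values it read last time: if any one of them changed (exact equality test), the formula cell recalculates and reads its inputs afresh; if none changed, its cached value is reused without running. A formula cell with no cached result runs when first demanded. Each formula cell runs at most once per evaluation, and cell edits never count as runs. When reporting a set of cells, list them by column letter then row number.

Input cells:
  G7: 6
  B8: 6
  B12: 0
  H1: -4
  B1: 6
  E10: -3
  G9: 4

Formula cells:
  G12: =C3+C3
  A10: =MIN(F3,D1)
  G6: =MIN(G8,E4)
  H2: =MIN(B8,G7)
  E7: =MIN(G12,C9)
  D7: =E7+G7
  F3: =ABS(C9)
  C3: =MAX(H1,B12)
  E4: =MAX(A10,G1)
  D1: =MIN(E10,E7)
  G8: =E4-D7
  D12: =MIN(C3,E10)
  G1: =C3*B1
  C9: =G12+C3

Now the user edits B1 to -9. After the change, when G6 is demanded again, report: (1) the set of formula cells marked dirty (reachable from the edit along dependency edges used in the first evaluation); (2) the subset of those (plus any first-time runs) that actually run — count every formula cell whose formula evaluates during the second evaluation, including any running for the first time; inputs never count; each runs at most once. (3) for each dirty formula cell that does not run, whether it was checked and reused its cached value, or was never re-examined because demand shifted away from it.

First evaluation (everything demanded from the output):
  C3 = MAX(-4, 0) = 0
  G1 = 0 * 6 = 0
  G12 = 0 + 0 = 0
  C9 = 0 + 0 = 0
  E7 = MIN(0, 0) = 0
  D1 = MIN(-3, 0) = -3
  D7 = 0 + 6 = 6
  F3 = ABS(0) = 0
  A10 = MIN(0, -3) = -3
  E4 = MAX(-3, 0) = 0
  G8 = 0 - 6 = -6
  G6 = MIN(-6, 0) = -6

Propagation after the edit:
  G1: runs — B1 6->-9; result 0 (same value as before).
  E4: checked — values it read are unchanged (A10 unchanged, G1 unchanged); reused cached 0 without running.
  G8: checked — values it read are unchanged (E4 unchanged, D7 unchanged); reused cached -6 without running.
  G6: checked — values it read are unchanged (G8 unchanged, E4 unchanged); reused cached -6 without running.

Key observation: the change is absorbed at G1 — it re-runs but produces the same value, and the output's value is unchanged.

Marked dirty: E4, G1, G6, G8.
Formula cells that run: G1 — 1 in total.
Checked but reused from cache: E4, G6, G8.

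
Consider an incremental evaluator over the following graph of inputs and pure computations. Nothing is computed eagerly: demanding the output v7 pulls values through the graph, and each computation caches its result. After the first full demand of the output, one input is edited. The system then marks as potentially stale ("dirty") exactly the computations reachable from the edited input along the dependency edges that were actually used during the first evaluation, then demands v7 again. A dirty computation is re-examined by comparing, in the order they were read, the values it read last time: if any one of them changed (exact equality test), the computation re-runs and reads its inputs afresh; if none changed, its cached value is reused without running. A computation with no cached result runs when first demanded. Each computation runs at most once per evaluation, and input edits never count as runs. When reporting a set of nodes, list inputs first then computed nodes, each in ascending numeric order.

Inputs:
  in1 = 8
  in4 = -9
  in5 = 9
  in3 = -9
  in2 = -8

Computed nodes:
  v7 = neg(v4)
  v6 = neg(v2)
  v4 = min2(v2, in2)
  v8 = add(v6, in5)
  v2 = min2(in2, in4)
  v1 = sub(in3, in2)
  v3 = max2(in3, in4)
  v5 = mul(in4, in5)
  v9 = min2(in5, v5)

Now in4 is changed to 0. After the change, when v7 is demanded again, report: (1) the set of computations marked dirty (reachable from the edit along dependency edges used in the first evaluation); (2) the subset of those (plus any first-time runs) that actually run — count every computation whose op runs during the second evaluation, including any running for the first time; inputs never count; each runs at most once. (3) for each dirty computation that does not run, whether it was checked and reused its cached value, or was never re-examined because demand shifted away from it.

Dirty set: v2, v4, v7.
Run set: v2, v4, v7 (3 run).
All dirty computations ended up running.

Initial pass — values computed on the first demand:
  v2 = min2(-8, -9) = -9
  v4 = min2(-9, -8) = -9
  v7 = neg(-9) = 9

Second demand — change propagation:
  v2: re-runs because in4 -9->0; new result -8.
  v4: re-runs because v2 -9->-8; new result -8.
  v7: re-runs because v4 -9->-8; new result 8.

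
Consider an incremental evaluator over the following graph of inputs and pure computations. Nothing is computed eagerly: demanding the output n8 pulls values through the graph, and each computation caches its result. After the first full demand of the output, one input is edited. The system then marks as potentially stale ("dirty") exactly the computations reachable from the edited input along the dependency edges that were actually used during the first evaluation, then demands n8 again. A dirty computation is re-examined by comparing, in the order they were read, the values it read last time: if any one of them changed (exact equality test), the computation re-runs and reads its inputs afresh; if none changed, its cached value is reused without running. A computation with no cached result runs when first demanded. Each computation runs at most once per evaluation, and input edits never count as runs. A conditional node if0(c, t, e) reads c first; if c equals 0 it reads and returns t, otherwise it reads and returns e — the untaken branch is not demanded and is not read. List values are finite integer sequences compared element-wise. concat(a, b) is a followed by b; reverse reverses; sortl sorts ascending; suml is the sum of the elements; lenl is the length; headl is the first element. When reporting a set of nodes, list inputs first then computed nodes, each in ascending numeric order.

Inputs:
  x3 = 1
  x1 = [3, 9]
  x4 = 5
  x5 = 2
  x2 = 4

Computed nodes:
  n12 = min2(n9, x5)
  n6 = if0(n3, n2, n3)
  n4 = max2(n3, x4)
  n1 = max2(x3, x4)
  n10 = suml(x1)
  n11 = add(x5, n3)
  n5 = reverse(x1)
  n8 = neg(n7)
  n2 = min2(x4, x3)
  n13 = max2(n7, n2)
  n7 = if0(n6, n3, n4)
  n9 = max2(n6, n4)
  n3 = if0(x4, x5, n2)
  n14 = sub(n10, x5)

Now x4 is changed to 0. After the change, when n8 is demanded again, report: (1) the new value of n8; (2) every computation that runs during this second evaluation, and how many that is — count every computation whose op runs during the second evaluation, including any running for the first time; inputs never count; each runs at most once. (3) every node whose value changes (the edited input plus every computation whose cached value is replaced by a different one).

n8 now evaluates to -2.
Run set: n3, n4, n6, n7, n8 (5 run).
Changed values: x4, n3, n4, n6, n7, n8.
The important point: the flipped condition redirects demand; n2 is left stale, never re-checked.

Initial pass — values computed on the first demand:
  n2 = min2(5, 1) = 1
  n3 = if0(x4=5 -> else branch n2) = 1
  n4 = max2(1, 5) = 5
  n6 = if0(n3=1 -> else branch n3) = 1
  n7 = if0(n6=1 -> else branch n4) = 5
  n8 = neg(5) = -5

Second demand — change propagation:
  n2: dirty yet unreached — the second evaluation never asks for it.
  n3: re-runs because x4 5->0; new result 2.
  n4: re-runs because n3 1->2; x4 5->0; new result 2.
  n6: re-runs because n3 1->2; n3 1->2; new result 2.
  n7: re-runs because n6 1->2; n4 5->2; new result 2.
  n8: re-runs because n7 5->2; new result -2.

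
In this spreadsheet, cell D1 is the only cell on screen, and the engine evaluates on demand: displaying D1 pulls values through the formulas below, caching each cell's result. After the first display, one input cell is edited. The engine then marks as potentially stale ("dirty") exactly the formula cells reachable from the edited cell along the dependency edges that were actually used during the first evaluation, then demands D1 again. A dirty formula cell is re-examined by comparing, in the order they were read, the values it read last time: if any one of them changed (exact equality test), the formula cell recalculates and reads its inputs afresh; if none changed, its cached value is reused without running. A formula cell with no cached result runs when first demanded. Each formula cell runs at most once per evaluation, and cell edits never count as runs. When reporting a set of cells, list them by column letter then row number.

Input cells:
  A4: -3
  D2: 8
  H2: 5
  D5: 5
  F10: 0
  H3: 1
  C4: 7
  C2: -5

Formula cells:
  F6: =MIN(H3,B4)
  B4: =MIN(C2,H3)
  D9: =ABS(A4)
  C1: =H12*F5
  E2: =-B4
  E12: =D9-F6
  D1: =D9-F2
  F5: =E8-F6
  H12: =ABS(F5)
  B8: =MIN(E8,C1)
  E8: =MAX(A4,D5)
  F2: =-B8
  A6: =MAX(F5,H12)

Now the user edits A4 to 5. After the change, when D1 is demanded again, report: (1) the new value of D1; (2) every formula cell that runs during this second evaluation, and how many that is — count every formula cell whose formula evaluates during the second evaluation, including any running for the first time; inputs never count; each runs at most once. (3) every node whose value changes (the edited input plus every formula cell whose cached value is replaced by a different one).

Initial pass — values computed on the first demand:
  B4 = MIN(-5, 1) = -5
  D9 = ABS(-3) = 3
  E8 = MAX(-3, 5) = 5
  F6 = MIN(1, -5) = -5
  F5 = 5 - -5 = 10
  H12 = ABS(10) = 10
  C1 = 10 * 10 = 100
  B8 = MIN(5, 100) = 5
  F2 = -(5) = -5
  D1 = 3 - -5 = 8

Second demand — change propagation:
  D9: re-runs because A4 -3->5; new result 5.
  E8: re-runs because A4 -3->5; new result 5 (unchanged).
  F5: re-examined; everything it read last time is the same (E8 unchanged, F6 unchanged) — cache 10 kept, no run.
  H12: re-examined; everything it read last time is the same (F5 unchanged) — cache 10 kept, no run.
  C1: re-examined; everything it read last time is the same (H12 unchanged, F5 unchanged) — cache 100 kept, no run.
  B8: re-examined; everything it read last time is the same (E8 unchanged, C1 unchanged) — cache 5 kept, no run.
  F2: re-examined; everything it read last time is the same (B8 unchanged) — cache -5 kept, no run.
  D1: re-runs because D9 3->5; new result 10.

The important point: at F5 every value read last time is unchanged, so the dirty flag clears without a run.

D1 now evaluates to 10.
Run set: D1, D9, E8 (3 run).
Changed values: A4, D1, D9.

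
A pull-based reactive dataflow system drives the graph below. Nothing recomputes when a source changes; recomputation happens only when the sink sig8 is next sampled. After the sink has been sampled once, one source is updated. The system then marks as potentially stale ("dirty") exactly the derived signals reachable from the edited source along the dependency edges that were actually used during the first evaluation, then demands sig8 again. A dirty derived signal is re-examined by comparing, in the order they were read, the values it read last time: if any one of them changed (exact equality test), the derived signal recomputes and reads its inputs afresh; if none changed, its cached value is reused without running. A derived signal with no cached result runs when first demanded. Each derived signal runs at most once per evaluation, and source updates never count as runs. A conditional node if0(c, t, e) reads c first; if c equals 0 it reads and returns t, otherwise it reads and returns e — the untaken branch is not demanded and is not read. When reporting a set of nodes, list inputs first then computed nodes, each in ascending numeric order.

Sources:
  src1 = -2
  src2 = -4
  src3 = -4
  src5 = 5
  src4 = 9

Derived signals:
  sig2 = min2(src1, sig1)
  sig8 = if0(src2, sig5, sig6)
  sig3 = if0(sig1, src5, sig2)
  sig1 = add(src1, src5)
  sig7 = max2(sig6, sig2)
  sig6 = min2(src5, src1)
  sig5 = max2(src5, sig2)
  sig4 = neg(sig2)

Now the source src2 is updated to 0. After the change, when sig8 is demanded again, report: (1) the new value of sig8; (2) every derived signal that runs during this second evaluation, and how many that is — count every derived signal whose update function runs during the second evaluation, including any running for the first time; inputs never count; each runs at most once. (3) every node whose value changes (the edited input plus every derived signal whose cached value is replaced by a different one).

New value of sig8: 5.
Derived signals that run: sig1, sig2, sig5, sig8 — 4 in total.
Values that change: src2, sig8.
Key observation: a condition flipped, so demand reaches new nodes — sig1, sig2, sig5 run for the first time.

First evaluation (everything demanded from the output):
  sig6 = min2(5, -2) = -2
  sig8 = if0(src2=-4 -> else branch sig6) = -2

Propagation after the edit:
  sig1: demanded for the first time — runs, produces 3.
  sig2: demanded for the first time — runs, produces -2.
  sig5: demanded for the first time — runs, produces 5.
  sig8: runs — src2 -4->0; result 5.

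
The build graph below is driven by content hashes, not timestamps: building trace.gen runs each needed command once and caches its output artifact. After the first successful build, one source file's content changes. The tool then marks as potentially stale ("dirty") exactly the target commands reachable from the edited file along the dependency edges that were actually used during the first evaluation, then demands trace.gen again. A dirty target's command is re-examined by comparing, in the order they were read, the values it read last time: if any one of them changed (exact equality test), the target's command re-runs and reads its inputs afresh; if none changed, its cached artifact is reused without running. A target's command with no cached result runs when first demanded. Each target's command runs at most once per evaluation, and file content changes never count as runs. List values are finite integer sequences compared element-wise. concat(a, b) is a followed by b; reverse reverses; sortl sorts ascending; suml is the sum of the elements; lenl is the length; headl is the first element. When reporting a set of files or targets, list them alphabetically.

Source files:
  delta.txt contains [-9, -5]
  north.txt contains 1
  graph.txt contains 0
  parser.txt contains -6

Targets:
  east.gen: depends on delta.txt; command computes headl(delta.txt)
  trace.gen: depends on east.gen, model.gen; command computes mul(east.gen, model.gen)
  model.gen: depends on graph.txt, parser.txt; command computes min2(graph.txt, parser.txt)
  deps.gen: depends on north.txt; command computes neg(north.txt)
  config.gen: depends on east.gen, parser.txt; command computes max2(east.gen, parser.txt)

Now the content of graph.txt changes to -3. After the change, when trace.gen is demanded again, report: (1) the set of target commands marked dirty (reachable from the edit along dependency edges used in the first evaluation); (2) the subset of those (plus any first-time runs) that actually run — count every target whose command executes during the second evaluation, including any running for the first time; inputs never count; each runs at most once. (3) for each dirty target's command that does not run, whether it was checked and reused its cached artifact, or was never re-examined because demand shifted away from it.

Initial pass — values computed on the first demand:
  east.gen = headl([-9, -5]) = -9
  model.gen = min2(0, -6) = -6
  trace.gen = mul(-9, -6) = 54

Second demand — change propagation:
  model.gen: re-runs because graph.txt 0->-3; new result -6 (unchanged).
  trace.gen: re-examined; everything it read last time is the same (east.gen unchanged, model.gen unchanged) — cache 54 kept, no run.

The important point: model.gen recomputes to an identical value, and the output ends up unchanged.

Dirty set: model.gen, trace.gen.
Run set: model.gen (1 run).
Re-examined without running (cache reused): trace.gen.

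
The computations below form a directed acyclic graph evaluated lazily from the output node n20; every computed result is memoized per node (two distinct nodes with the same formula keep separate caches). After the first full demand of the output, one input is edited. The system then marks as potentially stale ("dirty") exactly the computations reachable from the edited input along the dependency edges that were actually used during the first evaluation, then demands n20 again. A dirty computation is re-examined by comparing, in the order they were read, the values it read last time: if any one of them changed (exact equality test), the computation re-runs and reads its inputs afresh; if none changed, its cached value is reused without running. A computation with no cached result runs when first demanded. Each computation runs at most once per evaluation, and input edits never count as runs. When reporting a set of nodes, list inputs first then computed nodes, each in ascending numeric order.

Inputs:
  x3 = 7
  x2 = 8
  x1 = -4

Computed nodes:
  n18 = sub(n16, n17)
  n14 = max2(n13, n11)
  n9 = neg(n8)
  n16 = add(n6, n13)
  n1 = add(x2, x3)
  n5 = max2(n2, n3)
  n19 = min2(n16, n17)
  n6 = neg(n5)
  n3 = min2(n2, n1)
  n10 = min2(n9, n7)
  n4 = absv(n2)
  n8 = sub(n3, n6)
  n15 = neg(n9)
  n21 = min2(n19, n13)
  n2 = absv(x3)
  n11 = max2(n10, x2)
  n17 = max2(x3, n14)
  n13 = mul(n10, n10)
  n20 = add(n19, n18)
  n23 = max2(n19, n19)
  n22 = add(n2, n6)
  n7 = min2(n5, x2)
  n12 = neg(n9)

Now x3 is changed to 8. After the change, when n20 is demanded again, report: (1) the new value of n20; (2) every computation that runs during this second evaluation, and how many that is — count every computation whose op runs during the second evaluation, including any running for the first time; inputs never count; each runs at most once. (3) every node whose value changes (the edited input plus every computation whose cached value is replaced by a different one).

First demand of the output computes:
  n1 = add(8, 7) = 15
  n2 = absv(7) = 7
  n3 = min2(7, 15) = 7
  n5 = max2(7, 7) = 7
  n6 = neg(7) = -7
  n7 = min2(7, 8) = 7
  n8 = sub(7, -7) = 14
  n9 = neg(14) = -14
  n10 = min2(-14, 7) = -14
  n11 = max2(-14, 8) = 8
  n13 = mul(-14, -14) = 196
  n14 = max2(196, 8) = 196
  n16 = add(-7, 196) = 189
  n17 = max2(7, 196) = 196
  n18 = sub(189, 196) = -7
  n19 = min2(189, 196) = 189
  n20 = add(189, -7) = 182

After the edit, cleaning proceeds:
  n1: a read changed (x3 7->8) — executes, giving 16.
  n2: a read changed (x3 7->8) — executes, giving 8.
  n3: a read changed (n2 7->8; n1 15->16) — executes, giving 8.
  n5: a read changed (n2 7->8; n3 7->8) — executes, giving 8.
  n6: a read changed (n5 7->8) — executes, giving -8.
  n7: a read changed (n5 7->8) — executes, giving 8.
  n8: a read changed (n3 7->8; n6 -7->-8) — executes, giving 16.
  n9: a read changed (n8 14->16) — executes, giving -16.
  n10: a read changed (n9 -14->-16; n7 7->8) — executes, giving -16.
  n11: a read changed (n10 -14->-16) — executes, giving 8 — identical to its old value.
  n13: a read changed (n10 -14->-16; n10 -14->-16) — executes, giving 256.
  n14: a read changed (n13 196->256) — executes, giving 256.
  n16: a read changed (n6 -7->-8; n13 196->256) — executes, giving 248.
  n17: a read changed (x3 7->8; n14 196->256) — executes, giving 256.
  n18: a read changed (n16 189->248; n17 196->256) — executes, giving -8.
  n19: a read changed (n16 189->248; n17 196->256) — executes, giving 248.
  n20: a read changed (n19 189->248; n18 -7->-8) — executes, giving 240.

Demanding n20 again yields 240.
17 computations run: n1, n2, n3, n5, n6, n7, n8, n9, n10, n11, n13, n14, n16, n17, n18, n19, n20.
The nodes whose values change: x3, n1, n2, n3, n5, n6, n7, n8, n9, n10, n13, n14, n16, n17, n18, n19, n20.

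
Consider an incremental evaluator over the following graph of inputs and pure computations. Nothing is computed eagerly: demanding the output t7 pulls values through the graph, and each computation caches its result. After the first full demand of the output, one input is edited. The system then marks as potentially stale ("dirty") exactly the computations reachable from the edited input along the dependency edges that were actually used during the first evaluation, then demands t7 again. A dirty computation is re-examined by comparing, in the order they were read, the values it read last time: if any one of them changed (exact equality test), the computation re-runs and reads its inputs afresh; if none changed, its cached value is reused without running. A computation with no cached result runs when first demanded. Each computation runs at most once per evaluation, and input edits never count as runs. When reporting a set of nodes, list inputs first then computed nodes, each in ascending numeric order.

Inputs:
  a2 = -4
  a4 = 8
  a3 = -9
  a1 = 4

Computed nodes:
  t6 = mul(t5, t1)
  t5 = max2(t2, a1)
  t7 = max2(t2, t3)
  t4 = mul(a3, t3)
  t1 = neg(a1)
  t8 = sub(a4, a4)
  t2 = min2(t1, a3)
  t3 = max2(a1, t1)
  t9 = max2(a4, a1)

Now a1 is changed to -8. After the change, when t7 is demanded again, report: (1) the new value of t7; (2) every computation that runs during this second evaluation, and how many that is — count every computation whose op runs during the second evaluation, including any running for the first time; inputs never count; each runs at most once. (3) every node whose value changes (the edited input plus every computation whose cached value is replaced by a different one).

Initial pass — values computed on the first demand:
  t1 = neg(4) = -4
  t2 = min2(-4, -9) = -9
  t3 = max2(4, -4) = 4
  t7 = max2(-9, 4) = 4

Second demand — change propagation:
  t1: re-runs because a1 4->-8; new result 8.
  t2: re-runs because t1 -4->8; new result -9 (unchanged).
  t3: re-runs because a1 4->-8; t1 -4->8; new result 8.
  t7: re-runs because t3 4->8; new result 8.

t7 now evaluates to 8.
Run set: t1, t2, t3, t7 (4 run).
Changed values: a1, t1, t3, t7.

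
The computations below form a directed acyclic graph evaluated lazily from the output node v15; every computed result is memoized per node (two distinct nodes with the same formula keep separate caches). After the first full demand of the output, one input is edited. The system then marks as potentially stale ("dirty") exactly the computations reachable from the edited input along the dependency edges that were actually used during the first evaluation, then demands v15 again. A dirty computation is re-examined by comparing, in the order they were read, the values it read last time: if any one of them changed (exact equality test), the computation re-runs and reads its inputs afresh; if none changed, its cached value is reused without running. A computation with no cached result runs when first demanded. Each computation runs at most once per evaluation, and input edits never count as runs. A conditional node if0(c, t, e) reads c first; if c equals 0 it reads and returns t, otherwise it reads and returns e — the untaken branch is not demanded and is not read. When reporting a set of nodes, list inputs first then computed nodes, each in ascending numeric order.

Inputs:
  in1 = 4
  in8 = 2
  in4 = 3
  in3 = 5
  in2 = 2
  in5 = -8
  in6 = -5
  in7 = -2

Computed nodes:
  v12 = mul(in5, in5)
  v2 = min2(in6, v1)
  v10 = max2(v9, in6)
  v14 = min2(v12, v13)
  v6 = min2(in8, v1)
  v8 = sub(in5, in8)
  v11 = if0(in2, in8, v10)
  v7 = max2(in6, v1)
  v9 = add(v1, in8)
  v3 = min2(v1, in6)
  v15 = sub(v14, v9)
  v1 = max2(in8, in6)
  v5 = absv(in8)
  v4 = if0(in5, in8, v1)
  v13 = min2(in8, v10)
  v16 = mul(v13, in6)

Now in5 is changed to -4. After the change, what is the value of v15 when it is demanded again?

Demanding v15 again yields -2.
Note the absorption at v14: it re-runs yet its value is the same, leaving the output's value untouched.

First demand of the output computes:
  v1 = max2(2, -5) = 2
  v9 = add(2, 2) = 4
  v10 = max2(4, -5) = 4
  v12 = mul(-8, -8) = 64
  v13 = min2(2, 4) = 2
  v14 = min2(64, 2) = 2
  v15 = sub(2, 4) = -2

After the edit, cleaning proceeds:
  v12: a read changed (in5 -8->-4; in5 -8->-4) — executes, giving 16.
  v14: a read changed (v12 64->16) — executes, giving 2 — identical to its old value.
  v15: dirty, but its reads are unchanged (v14 unchanged, v9 unchanged); cached -2 stands.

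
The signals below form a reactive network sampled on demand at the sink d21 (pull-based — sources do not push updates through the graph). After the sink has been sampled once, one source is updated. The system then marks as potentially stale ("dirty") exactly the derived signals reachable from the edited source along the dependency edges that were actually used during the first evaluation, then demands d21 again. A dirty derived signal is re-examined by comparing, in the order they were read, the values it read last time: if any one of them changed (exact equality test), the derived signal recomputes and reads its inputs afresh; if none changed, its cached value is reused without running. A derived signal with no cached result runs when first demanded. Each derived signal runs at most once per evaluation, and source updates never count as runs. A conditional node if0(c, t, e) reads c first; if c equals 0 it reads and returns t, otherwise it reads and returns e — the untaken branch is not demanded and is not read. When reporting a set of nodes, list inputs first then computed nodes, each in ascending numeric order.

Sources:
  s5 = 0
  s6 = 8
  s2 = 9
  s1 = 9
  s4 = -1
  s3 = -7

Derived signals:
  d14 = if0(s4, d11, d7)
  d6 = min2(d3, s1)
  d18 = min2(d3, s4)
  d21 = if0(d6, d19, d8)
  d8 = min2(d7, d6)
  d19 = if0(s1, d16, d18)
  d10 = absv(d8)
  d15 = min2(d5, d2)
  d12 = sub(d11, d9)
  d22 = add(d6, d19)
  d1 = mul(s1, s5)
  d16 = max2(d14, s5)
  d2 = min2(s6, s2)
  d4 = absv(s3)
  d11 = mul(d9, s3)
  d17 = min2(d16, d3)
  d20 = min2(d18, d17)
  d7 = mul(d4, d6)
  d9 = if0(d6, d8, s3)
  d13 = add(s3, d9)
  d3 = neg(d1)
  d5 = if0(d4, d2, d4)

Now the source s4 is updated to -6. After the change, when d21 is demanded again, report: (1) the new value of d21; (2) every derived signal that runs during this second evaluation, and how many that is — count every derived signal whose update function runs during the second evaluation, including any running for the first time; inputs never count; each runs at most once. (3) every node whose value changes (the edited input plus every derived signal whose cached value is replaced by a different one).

d21 now evaluates to -6.
Run set: d18, d19, d21 (3 run).
Changed values: s4, d18, d19, d21.

Initial pass — values computed on the first demand:
  d1 = mul(9, 0) = 0
  d3 = neg(0) = 0
  d6 = min2(0, 9) = 0
  d18 = min2(0, -1) = -1
  d19 = if0(s1=9 -> else branch d18) = -1
  d21 = if0(d6=0 -> then branch d19) = -1

Second demand — change propagation:
  d18: re-runs because s4 -1->-6; new result -6.
  d19: re-runs because d18 -1->-6; new result -6.
  d21: re-runs because d19 -1->-6; new result -6.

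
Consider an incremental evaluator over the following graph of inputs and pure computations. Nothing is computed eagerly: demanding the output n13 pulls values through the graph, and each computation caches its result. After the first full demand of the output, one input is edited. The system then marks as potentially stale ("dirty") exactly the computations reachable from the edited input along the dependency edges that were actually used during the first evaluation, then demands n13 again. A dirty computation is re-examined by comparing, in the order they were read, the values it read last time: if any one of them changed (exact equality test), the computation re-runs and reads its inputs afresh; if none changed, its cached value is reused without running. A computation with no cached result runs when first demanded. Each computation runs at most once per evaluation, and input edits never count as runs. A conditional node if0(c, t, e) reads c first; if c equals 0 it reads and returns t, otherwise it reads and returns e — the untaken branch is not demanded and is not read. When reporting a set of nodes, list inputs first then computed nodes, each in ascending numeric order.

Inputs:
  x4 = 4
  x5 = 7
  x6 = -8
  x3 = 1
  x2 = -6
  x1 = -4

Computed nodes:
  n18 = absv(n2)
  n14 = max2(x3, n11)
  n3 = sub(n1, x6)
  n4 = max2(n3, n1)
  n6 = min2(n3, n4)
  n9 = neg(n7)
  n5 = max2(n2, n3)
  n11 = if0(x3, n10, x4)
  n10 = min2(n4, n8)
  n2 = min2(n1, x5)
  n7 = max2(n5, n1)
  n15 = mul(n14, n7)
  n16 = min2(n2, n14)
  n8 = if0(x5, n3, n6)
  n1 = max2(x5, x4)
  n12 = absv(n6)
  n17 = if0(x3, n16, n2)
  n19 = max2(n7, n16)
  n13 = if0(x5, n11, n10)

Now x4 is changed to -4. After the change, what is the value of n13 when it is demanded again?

n13 now evaluates to 15.
The important point: n1 recomputes to an identical value, and the output ends up unchanged.

Initial pass — values computed on the first demand:
  n1 = max2(7, 4) = 7
  n3 = sub(7, -8) = 15
  n4 = max2(15, 7) = 15
  n6 = min2(15, 15) = 15
  n8 = if0(x5=7 -> else branch n6) = 15
  n10 = min2(15, 15) = 15
  n13 = if0(x5=7 -> else branch n10) = 15

Second demand — change propagation:
  n1: re-runs because x4 4->-4; new result 7 (unchanged).
  n3: re-examined; everything it read last time is the same (n1 unchanged, x6 unchanged) — cache 15 kept, no run.
  n4: re-examined; everything it read last time is the same (n3 unchanged, n1 unchanged) — cache 15 kept, no run.
  n6: re-examined; everything it read last time is the same (n3 unchanged, n4 unchanged) — cache 15 kept, no run.
  n8: re-examined; everything it read last time is the same (x5 unchanged, n6 unchanged) — cache 15 kept, no run.
  n10: re-examined; everything it read last time is the same (n4 unchanged, n8 unchanged) — cache 15 kept, no run.
  n13: re-examined; everything it read last time is the same (x5 unchanged, n10 unchanged) — cache 15 kept, no run.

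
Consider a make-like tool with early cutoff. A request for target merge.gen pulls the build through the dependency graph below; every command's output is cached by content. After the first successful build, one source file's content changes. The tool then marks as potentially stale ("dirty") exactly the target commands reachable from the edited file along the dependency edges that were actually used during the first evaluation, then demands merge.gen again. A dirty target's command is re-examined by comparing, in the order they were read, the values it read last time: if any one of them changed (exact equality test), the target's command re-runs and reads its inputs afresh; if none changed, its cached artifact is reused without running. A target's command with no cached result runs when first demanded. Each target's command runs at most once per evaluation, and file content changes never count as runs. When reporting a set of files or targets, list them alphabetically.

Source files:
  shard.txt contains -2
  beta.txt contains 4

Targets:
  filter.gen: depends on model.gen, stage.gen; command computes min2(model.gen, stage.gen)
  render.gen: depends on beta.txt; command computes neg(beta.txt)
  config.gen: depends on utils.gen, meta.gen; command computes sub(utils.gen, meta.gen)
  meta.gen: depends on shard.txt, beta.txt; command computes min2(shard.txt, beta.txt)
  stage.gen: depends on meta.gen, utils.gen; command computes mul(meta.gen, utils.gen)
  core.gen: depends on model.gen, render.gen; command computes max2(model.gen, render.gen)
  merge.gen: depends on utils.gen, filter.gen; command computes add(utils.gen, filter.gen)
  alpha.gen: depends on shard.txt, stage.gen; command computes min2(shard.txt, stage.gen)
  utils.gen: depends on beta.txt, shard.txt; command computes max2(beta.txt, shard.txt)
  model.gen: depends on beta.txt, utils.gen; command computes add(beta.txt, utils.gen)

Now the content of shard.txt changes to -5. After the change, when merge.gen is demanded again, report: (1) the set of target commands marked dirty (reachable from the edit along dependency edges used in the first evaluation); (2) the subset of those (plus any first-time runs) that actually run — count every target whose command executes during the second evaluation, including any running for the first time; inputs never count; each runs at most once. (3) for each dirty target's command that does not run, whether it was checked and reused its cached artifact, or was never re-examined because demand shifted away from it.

The edit dirties: filter.gen, merge.gen, meta.gen, model.gen, stage.gen, utils.gen.
5 target commands run: filter.gen, merge.gen, meta.gen, stage.gen, utils.gen.
Cache hits after checking: model.gen.
Note where the cutoff bites: model.gen is checked, finds nothing changed, and keeps its cache.

First demand of the output computes:
  meta.gen = min2(-2, 4) = -2
  utils.gen = max2(4, -2) = 4
  model.gen = add(4, 4) = 8
  stage.gen = mul(-2, 4) = -8
  filter.gen = min2(8, -8) = -8
  merge.gen = add(4, -8) = -4

After the edit, cleaning proceeds:
  meta.gen: a read changed (shard.txt -2->-5) — executes, giving -5.
  utils.gen: a read changed (shard.txt -2->-5) — executes, giving 4 — identical to its old value.
  model.gen: dirty, but its reads are unchanged (beta.txt unchanged, utils.gen unchanged); cached 8 stands.
  stage.gen: a read changed (meta.gen -2->-5) — executes, giving -20.
  filter.gen: a read changed (stage.gen -8->-20) — executes, giving -20.
  merge.gen: a read changed (filter.gen -8->-20) — executes, giving -16.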